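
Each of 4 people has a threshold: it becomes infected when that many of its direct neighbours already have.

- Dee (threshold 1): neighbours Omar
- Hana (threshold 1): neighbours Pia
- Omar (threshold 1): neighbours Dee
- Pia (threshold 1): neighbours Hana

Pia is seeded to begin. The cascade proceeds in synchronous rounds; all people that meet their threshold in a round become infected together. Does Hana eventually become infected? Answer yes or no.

yes

Round 1 — Pia becomes infected (initial).
Round 2 — checking thresholds:
  Hana: 1 of 1 neighbours ≥ 1, becomes infected.
Round 3 — no new infections; cascade stops.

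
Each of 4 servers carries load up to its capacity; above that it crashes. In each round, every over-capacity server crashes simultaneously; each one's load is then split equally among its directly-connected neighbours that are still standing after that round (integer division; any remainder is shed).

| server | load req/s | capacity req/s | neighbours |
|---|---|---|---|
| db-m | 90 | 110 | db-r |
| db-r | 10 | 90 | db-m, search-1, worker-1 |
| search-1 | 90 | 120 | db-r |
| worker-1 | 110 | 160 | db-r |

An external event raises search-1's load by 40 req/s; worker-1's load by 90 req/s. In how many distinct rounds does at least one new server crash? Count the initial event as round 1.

Round 1 — search-1 at 130 > 120; worker-1 at 200 > 160. search-1, worker-1 crash.
  search-1 sheds 130 req/s to db-r: 130 each.
    db-r: 10+130 = 140 > 90
  worker-1 sheds 200 req/s to db-r: 200 each.
    db-r: 140+200 = 340 > 90
Round 2 — db-r crashes.
  db-r sheds 340 req/s to db-m: 340 each.
    db-m: 90+340 = 430 > 110
Round 3 — db-m crashes.
  db-m sheds 430 req/s: no online neighbours, lost.
No further crashes.

3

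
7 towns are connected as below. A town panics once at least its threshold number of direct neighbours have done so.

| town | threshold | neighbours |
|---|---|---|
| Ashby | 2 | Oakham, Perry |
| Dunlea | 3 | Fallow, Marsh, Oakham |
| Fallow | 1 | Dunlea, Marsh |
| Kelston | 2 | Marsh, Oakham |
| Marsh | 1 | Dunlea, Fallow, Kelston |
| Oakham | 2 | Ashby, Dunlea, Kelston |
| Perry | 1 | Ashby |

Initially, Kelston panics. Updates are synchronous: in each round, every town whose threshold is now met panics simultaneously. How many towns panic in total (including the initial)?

Round 1 — Kelston panics (initial).
Round 2 — checking thresholds:
  Marsh: 1 of 3 neighbours ≥ 1, panics.
  Oakham: 1 of 3 neighbours < 2, below threshold.
Round 3 — checking thresholds:
  Dunlea: 1 of 3 neighbours < 3, below threshold.
  Fallow: 1 of 2 neighbours ≥ 1, panics.
  Oakham: 1 of 3 neighbours < 2, below threshold.
Round 4 — no new panics; cascade stops.

3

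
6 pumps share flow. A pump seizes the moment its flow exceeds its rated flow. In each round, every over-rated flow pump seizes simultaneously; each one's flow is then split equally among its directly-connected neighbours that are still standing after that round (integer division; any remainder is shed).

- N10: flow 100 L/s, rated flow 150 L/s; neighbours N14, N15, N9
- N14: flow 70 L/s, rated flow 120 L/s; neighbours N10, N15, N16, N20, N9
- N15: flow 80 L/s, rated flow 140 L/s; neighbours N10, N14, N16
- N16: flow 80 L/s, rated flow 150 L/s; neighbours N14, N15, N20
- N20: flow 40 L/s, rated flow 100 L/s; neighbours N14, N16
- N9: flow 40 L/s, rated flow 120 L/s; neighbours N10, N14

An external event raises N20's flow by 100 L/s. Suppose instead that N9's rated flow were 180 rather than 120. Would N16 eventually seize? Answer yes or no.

yes

With N9's rated flow at 180:
Round 1 — N20 at 140 > 100. N20 seizes.
  N20 sheds 140 L/s to N14, N16: 70 each.
    N14: 70+70 = 140 > 120
    N16: 80+70 = 150 ≤ 150
Round 2 — N14 seizes.
  N14 sheds 140 L/s to N10, N15, N16, N9: 35 each.
    N10: 100+35 = 135 ≤ 150
    N15: 80+35 = 115 ≤ 140
    N16: 150+35 = 185 > 150
    N9: 40+35 = 75 ≤ 180
Round 3 — N16 seizes.
  N16 sheds 185 L/s to N15: 185 each.
    N15: 115+185 = 300 > 140
Round 4 — N15 seizes.
  N15 sheds 300 L/s to N10: 300 each.
    N10: 135+300 = 435 > 150
Round 5 — N10 seizes.
  N10 sheds 435 L/s to N9: 435 each.
    N9: 75+435 = 510 > 180
Round 6 — N9 seizes.
  N9 sheds 510 L/s: no online neighbours, lost.
No further seizures.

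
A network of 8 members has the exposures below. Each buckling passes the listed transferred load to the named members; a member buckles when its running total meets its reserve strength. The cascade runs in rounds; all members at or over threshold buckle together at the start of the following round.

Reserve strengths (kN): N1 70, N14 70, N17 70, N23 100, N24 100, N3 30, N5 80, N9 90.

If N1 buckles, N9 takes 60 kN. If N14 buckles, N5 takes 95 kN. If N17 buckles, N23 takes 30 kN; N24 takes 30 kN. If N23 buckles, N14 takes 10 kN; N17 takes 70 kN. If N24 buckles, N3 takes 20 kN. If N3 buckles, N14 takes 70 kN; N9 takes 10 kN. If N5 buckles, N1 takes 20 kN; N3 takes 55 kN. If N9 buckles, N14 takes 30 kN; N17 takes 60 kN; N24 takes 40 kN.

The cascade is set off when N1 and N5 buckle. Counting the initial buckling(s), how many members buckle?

Round 1 — N1, N5 buckle (initial).
  N3: +55 → 55 ≥ 30
  N9: +60 → 60 < 90
Round 2 — N3 buckles.
  N14: +70 → 70 ≥ 70
  N9: +10 → 70 < 90
Round 3 — N14 buckles.
No further bucklings.

4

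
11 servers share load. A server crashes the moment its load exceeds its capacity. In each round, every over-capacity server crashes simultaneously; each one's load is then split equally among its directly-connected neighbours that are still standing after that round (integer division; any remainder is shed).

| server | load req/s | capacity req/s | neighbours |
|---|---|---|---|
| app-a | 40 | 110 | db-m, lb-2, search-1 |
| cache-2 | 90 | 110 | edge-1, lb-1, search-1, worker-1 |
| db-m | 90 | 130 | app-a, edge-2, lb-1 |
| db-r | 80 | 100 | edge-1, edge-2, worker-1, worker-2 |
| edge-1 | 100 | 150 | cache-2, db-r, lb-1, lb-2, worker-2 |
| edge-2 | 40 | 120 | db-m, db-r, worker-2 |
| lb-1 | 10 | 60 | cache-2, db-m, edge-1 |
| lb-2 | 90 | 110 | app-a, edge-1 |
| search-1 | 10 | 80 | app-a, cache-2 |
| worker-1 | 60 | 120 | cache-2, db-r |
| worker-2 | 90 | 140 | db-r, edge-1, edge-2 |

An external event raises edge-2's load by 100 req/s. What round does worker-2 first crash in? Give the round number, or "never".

Round 1 — edge-2 at 140 > 120. edge-2 crashes.
  edge-2 sheds 140 req/s to db-m, db-r, worker-2: 46 each (2 lost).
    db-m: 90+46 = 136 > 130
    db-r: 80+46 = 126 > 100
    worker-2: 90+46 = 136 ≤ 140
Round 2 — db-m, db-r crash.
  db-m sheds 136 req/s to app-a, lb-1: 68 each.
    app-a: 40+68 = 108 ≤ 110
    lb-1: 10+68 = 78 > 60
  db-r sheds 126 req/s to edge-1, worker-1, worker-2: 42 each.
    edge-1: 100+42 = 142 ≤ 150
    worker-1: 60+42 = 102 ≤ 120
    worker-2: 136+42 = 178 > 140
Round 3 — lb-1, worker-2 crash.
  lb-1 sheds 78 req/s to cache-2, edge-1: 39 each.
    cache-2: 90+39 = 129 > 110
    edge-1: 142+39 = 181 > 150
  worker-2 sheds 178 req/s to edge-1: 178 each.
    edge-1: 181+178 = 359 > 150
Round 4 — cache-2, edge-1 crash.
  cache-2 sheds 129 req/s to search-1, worker-1: 64 each (1 lost).
    search-1: 10+64 = 74 ≤ 80
    worker-1: 102+64 = 166 > 120
  edge-1 sheds 359 req/s to lb-2: 359 each.
    lb-2: 90+359 = 449 > 110
Round 5 — lb-2, worker-1 crash.
  lb-2 sheds 449 req/s to app-a: 449 each.
    app-a: 108+449 = 557 > 110
  worker-1 sheds 166 req/s: no online neighbours, lost.
Round 6 — app-a crashes.
  app-a sheds 557 req/s to search-1: 557 each.
    search-1: 74+557 = 631 > 80
Round 7 — search-1 crashes.
  search-1 sheds 631 req/s: no online neighbours, lost.
No further crashes.

3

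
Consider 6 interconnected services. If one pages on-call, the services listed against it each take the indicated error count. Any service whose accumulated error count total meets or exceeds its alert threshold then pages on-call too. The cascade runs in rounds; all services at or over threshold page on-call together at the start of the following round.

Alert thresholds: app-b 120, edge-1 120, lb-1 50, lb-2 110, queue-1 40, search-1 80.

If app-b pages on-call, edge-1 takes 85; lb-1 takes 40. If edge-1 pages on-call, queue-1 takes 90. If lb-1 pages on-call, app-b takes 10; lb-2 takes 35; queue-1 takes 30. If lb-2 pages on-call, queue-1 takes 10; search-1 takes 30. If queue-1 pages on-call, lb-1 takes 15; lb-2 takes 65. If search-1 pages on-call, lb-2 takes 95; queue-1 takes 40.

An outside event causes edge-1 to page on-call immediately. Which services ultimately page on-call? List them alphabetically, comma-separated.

edge-1, queue-1

Round 1 — edge-1 pages on-call (initial).
  queue-1: +90 → 90 ≥ 40
Round 2 — queue-1 pages on-call.
  lb-1: +15 → 15 < 50
  lb-2: +65 → 65 < 110
No further pages.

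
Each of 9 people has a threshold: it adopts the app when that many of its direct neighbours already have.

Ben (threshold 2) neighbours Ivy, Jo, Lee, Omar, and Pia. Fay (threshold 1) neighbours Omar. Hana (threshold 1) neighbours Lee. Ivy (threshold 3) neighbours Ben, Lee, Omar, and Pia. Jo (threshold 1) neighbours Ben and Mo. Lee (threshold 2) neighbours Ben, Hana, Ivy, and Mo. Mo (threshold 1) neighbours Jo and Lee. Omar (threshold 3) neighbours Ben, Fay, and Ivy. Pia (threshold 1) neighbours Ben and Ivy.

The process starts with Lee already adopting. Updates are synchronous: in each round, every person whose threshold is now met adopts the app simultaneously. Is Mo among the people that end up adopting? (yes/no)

yes

Round 1 — Lee adopts the app (initial).
Round 2 — checking thresholds:
  Ben: 1 of 5 neighbours < 2, below threshold.
  Hana: 1 of 1 neighbours ≥ 1, adopts the app.
  Ivy: 1 of 4 neighbours < 3, below threshold.
  Mo: 1 of 2 neighbours ≥ 1, adopts the app.
Round 3 — checking thresholds:
  Ben: 1 of 5 neighbours < 2, below threshold.
  Ivy: 1 of 4 neighbours < 3, below threshold.
  Jo: 1 of 2 neighbours ≥ 1, adopts the app.
Round 4 — checking thresholds:
  Ben: 2 of 5 neighbours ≥ 2, adopts the app.
  Ivy: 1 of 4 neighbours < 3, below threshold.
Round 5 — checking thresholds:
  Ivy: 2 of 4 neighbours < 3, below threshold.
  Omar: 1 of 3 neighbours < 3, below threshold.
  Pia: 1 of 2 neighbours ≥ 1, adopts the app.
Round 6 — checking thresholds:
  Ivy: 3 of 4 neighbours ≥ 3, adopts the app.
  Omar: 1 of 3 neighbours < 3, below threshold.
Round 7 — no new adoptions; cascade stops.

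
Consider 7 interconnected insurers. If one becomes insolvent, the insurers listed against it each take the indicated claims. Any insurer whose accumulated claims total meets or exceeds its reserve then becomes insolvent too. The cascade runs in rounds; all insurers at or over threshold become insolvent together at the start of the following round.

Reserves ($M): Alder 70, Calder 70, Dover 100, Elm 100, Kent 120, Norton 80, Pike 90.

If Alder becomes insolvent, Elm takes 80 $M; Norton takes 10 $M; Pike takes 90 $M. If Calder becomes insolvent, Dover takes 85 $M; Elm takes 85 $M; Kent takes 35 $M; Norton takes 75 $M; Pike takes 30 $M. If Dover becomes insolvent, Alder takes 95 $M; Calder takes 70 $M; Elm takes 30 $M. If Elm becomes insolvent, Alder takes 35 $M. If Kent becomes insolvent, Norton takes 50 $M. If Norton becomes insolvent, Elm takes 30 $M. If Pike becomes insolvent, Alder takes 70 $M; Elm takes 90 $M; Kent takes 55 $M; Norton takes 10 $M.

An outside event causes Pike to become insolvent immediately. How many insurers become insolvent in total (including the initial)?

3

Round 1 — Pike becomes insolvent (initial).
  Alder: +70 → 70 ≥ 70
  Elm: +90 → 90 < 100
  Kent: +55 → 55 < 120
  Norton: +10 → 10 < 80
Round 2 — Alder becomes insolvent.
  Elm: +80 → 170 ≥ 100
  Norton: +10 → 20 < 80
Round 3 — Elm becomes insolvent.
No further insolvencies.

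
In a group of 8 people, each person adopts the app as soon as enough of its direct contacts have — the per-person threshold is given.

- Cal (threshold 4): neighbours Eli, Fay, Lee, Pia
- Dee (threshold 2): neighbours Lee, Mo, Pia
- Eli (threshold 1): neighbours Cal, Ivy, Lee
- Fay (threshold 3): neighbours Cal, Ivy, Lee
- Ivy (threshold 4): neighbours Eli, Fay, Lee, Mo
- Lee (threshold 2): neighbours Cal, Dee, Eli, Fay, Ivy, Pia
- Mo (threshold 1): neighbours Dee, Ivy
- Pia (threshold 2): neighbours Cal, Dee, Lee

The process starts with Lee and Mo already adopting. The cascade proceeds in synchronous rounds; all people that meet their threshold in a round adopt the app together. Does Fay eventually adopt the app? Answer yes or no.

no

Round 1 — Lee, Mo adopt the app (initial).
Round 2 — checking thresholds:
  Cal: 1 of 4 neighbours < 4, not yet.
  Dee: 2 of 3 neighbours ≥ 2, adopts the app.
  Eli: 1 of 3 neighbours ≥ 1, adopts the app.
  Fay: 1 of 3 neighbours < 3, not yet.
  Ivy: 2 of 4 neighbours < 4, not yet.
  Pia: 1 of 3 neighbours < 2, not yet.
Round 3 — checking thresholds:
  Cal: 2 of 4 neighbours < 4, not yet.
  Fay: 1 of 3 neighbours < 3, not yet.
  Ivy: 3 of 4 neighbours < 4, not yet.
  Pia: 2 of 3 neighbours ≥ 2, adopts the app.
Round 4 — no new adoptions; cascade stops.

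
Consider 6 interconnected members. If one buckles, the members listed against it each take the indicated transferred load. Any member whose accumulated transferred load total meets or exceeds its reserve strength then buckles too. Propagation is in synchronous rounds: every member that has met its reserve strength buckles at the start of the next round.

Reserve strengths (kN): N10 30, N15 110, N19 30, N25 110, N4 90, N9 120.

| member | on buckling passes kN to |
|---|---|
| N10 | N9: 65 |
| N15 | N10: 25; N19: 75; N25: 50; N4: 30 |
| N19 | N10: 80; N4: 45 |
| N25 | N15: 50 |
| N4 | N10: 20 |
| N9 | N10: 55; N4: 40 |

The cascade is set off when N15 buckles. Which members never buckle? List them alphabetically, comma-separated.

Round 1 — N15 buckles (initial).
  N10: +25 → 25 < 30
  N19: +75 → 75 ≥ 30
  N25: +50 → 50 < 110
  N4: +30 → 30 < 90
Round 2 — N19 buckles.
  N10: +80 → 105 ≥ 30
  N4: +45 → 75 < 90
Round 3 — N10 buckles.
  N9: +65 → 65 < 120
No further bucklings.

N25, N4, N9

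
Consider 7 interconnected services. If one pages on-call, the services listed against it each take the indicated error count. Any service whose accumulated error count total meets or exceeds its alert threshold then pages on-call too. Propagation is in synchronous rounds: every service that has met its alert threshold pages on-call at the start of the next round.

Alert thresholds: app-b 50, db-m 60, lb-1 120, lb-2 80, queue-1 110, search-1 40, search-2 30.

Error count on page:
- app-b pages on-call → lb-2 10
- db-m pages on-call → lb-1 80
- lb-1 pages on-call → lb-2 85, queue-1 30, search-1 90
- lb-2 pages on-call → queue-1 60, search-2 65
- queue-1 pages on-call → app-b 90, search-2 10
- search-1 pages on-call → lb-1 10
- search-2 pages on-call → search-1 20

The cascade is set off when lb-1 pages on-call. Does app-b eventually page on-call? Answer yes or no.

no

Round 1 — lb-1 pages on-call (initial).
  lb-2: +85 → 85 ≥ 80
  queue-1: +30 → 30 < 110
  search-1: +90 → 90 ≥ 40
Round 2 — lb-2, search-1 page on-call.
  queue-1: +60 → 90 < 110
  search-2: +65 → 65 ≥ 30
Round 3 — search-2 pages on-call.
No further pages.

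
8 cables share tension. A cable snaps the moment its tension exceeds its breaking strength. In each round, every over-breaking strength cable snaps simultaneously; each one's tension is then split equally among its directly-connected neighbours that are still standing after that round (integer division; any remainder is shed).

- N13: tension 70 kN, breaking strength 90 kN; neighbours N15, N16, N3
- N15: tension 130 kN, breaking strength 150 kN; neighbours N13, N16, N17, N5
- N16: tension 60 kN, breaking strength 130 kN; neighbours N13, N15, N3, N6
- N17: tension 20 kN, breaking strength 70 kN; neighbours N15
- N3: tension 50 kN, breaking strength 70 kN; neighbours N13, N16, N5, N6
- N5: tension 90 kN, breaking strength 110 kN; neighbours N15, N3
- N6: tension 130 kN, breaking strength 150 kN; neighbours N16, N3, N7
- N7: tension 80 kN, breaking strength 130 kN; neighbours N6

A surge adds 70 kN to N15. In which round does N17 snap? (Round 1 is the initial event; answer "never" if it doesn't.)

never

Round 1 — N15 at 200 > 150. N15 snaps.
  N15 sheds 200 kN to N13, N16, N17, N5: 50 each.
    N13: 70+50 = 120 > 90
    N16: 60+50 = 110 ≤ 130
    N17: 20+50 = 70 ≤ 70
    N5: 90+50 = 140 > 110
Round 2 — N13, N5 snap.
  N13 sheds 120 kN to N16, N3: 60 each.
    N16: 110+60 = 170 > 130
    N3: 50+60 = 110 > 70
  N5 sheds 140 kN to N3: 140 each.
    N3: 110+140 = 250 > 70
Round 3 — N16, N3 snap.
  N16 sheds 170 kN to N6: 170 each.
    N6: 130+170 = 300 > 150
  N3 sheds 250 kN to N6: 250 each.
    N6: 300+250 = 550 > 150
Round 4 — N6 snaps.
  N6 sheds 550 kN to N7: 550 each.
    N7: 80+550 = 630 > 130
Round 5 — N7 snaps.
  N7 sheds 630 kN: no online neighbours, lost.
No further breaks.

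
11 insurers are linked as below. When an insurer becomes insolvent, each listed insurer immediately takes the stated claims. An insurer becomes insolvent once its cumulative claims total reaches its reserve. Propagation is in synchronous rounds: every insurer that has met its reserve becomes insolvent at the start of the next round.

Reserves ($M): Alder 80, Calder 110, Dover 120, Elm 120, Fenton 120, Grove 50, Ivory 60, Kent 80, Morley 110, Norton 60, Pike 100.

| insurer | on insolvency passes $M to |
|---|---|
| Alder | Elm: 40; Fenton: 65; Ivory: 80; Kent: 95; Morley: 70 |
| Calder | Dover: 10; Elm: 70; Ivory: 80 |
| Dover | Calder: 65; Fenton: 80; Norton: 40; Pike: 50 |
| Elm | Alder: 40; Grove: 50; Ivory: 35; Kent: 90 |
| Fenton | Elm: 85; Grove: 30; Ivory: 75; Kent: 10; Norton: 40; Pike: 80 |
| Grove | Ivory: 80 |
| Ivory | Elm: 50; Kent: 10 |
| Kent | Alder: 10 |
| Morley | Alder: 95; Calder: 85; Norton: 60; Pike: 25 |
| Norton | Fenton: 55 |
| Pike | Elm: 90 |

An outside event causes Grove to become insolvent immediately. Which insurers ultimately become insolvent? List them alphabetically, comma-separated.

Round 1 — Grove becomes insolvent (initial).
  Ivory: +80 → 80 ≥ 60
Round 2 — Ivory becomes insolvent.
  Elm: +50 → 50 < 120
  Kent: +10 → 10 < 80
No further insolvencies.

Grove, Ivory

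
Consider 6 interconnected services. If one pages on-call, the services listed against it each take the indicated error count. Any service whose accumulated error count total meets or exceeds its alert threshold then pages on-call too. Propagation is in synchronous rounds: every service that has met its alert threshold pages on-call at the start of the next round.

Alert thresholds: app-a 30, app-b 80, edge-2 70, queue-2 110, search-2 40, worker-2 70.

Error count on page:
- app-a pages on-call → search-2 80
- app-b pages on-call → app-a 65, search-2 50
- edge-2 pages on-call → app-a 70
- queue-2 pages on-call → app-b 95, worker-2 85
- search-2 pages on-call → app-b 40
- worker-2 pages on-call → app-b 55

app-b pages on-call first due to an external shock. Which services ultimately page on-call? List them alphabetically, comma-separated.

app-a, app-b, search-2

Round 1 — app-b pages on-call (initial).
  app-a: +65 → 65 ≥ 30
  search-2: +50 → 50 ≥ 40
Round 2 — app-a, search-2 page on-call.
No further pages.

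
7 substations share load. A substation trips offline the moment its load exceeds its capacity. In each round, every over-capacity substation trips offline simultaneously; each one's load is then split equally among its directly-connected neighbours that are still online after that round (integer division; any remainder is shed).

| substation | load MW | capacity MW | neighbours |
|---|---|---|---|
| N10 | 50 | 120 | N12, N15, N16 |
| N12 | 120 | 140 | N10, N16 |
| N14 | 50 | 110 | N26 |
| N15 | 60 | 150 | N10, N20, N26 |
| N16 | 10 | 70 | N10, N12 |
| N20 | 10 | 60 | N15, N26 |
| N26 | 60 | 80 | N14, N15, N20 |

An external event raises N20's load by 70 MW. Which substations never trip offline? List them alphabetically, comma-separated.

N10, N12, N14, N15, N16

Round 1 — N20 at 80 > 60. N20 trips offline.
  N20 sheds 80 MW to N15, N26: 40 each.
    N15: 60+40 = 100 ≤ 150
    N26: 60+40 = 100 > 80
Round 2 — N26 trips offline.
  N26 sheds 100 MW to N14, N15: 50 each.
    N14: 50+50 = 100 ≤ 110
    N15: 100+50 = 150 ≤ 150
No further trips.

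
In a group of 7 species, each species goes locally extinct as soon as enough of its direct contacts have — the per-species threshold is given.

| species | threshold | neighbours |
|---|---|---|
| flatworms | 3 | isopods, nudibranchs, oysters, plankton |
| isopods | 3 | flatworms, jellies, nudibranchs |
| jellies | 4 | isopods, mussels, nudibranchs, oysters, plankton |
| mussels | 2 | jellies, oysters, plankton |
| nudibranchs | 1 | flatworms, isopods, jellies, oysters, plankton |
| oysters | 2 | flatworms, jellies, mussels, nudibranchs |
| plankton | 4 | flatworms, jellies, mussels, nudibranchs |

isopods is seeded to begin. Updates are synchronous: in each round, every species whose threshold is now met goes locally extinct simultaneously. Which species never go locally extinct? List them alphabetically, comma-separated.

flatworms, jellies, mussels, oysters, plankton

Round 1 — isopods goes locally extinct (initial).
Round 2 — checking thresholds:
  flatworms: 1 of 4 neighbours < 3, holds.
  jellies: 1 of 5 neighbours < 4, holds.
  nudibranchs: 1 of 5 neighbours ≥ 1, goes locally extinct.
Round 3 — no new extinctions; cascade stops.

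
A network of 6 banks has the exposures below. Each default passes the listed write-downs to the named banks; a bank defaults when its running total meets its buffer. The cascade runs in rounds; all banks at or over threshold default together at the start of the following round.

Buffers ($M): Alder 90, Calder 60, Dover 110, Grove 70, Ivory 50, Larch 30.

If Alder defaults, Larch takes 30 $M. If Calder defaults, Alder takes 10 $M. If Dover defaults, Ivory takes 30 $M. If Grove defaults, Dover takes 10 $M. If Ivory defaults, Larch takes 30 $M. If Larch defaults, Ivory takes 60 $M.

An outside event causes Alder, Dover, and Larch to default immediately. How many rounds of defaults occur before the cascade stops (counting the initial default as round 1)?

Round 1 — Alder, Dover, Larch default (initial).
  Ivory: +30+60 → 90 ≥ 50
Round 2 — Ivory defaults.
No further defaults.

2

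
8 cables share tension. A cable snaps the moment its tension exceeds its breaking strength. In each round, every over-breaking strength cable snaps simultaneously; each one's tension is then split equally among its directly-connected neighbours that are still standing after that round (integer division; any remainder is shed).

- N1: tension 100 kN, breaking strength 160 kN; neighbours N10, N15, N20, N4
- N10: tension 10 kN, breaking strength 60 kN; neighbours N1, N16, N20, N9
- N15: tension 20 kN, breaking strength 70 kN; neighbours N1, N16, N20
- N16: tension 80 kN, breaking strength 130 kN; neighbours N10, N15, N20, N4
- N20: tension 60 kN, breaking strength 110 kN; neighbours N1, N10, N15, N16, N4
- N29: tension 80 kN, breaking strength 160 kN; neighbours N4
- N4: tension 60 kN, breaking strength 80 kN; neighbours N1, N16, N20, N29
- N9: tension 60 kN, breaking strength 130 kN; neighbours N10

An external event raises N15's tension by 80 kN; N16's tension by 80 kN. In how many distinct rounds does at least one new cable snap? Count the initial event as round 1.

Round 1 — N15 at 100 > 70; N16 at 160 > 130. N15, N16 snap.
  N15 sheds 100 kN to N1, N20: 50 each.
    N1: 100+50 = 150 ≤ 160
    N20: 60+50 = 110 ≤ 110
  N16 sheds 160 kN to N10, N20, N4: 53 each (1 lost).
    N10: 10+53 = 63 > 60
    N20: 110+53 = 163 > 110
    N4: 60+53 = 113 > 80
Round 2 — N10, N20, N4 snap.
  N10 sheds 63 kN to N1, N9: 31 each (1 lost).
    N1: 150+31 = 181 > 160
    N9: 60+31 = 91 ≤ 130
  N20 sheds 163 kN to N1: 163 each.
    N1: 181+163 = 344 > 160
  N4 sheds 113 kN to N1, N29: 56 each (1 lost).
    N1: 344+56 = 400 > 160
    N29: 80+56 = 136 ≤ 160
Round 3 — N1 snaps.
  N1 sheds 400 kN: no online neighbours, lost.
No further breaks.

3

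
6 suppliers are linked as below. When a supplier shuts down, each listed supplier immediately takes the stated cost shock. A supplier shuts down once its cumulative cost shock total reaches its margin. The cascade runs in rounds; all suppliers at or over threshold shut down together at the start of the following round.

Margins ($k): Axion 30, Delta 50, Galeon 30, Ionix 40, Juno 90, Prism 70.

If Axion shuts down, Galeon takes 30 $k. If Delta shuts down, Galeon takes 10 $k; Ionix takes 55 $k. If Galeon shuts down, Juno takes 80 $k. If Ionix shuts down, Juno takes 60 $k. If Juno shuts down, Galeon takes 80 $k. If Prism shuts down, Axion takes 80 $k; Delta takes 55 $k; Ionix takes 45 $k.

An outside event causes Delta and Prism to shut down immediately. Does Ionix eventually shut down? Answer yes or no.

yes

Round 1 — Delta, Prism shut down (initial).
  Axion: +80 → 80 ≥ 30
  Galeon: +10 → 10 < 30
  Ionix: +55+45 → 100 ≥ 40
Round 2 — Axion, Ionix shut down.
  Galeon: +30 → 40 ≥ 30
  Juno: +60 → 60 < 90
Round 3 — Galeon shuts down.
  Juno: +80 → 140 ≥ 90
Round 4 — Juno shuts down.
No further shutdowns.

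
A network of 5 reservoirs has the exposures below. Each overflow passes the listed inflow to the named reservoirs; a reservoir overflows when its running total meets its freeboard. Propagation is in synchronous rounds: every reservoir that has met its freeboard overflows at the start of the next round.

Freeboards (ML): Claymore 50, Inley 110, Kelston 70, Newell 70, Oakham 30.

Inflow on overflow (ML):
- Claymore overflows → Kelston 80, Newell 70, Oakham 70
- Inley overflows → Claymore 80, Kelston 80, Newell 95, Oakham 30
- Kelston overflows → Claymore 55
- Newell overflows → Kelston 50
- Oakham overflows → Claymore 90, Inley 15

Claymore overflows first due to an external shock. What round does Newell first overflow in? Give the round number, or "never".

Round 1 — Claymore overflows (initial).
  Kelston: +80 → 80 ≥ 70
  Newell: +70 → 70 ≥ 70
  Oakham: +70 → 70 ≥ 30
Round 2 — Kelston, Newell, Oakham overflow.
  Inley: +15 → 15 < 110
No further overflows.

2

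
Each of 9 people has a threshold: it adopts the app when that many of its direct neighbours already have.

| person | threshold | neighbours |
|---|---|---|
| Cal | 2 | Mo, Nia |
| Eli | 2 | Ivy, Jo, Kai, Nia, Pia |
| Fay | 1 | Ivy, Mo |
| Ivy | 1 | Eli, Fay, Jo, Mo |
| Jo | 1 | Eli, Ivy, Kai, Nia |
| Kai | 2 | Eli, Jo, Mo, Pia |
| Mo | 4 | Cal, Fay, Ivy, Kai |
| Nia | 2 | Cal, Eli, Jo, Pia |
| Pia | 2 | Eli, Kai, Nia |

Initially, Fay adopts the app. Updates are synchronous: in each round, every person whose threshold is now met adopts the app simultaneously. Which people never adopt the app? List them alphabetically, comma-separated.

Round 1 — Fay adopts the app (initial).
Round 2 — checking thresholds:
  Ivy: 1 of 4 neighbours ≥ 1, adopts the app.
  Mo: 1 of 4 neighbours < 4, holds.
Round 3 — checking thresholds:
  Eli: 1 of 5 neighbours < 2, holds.
  Jo: 1 of 4 neighbours ≥ 1, adopts the app.
  Mo: 2 of 4 neighbours < 4, holds.
Round 4 — checking thresholds:
  Eli: 2 of 5 neighbours ≥ 2, adopts the app.
  Kai: 1 of 4 neighbours < 2, holds.
  Mo: 2 of 4 neighbours < 4, holds.
  Nia: 1 of 4 neighbours < 2, holds.
Round 5 — checking thresholds:
  Kai: 2 of 4 neighbours ≥ 2, adopts the app.
  Mo: 2 of 4 neighbours < 4, holds.
  Nia: 2 of 4 neighbours ≥ 2, adopts the app.
  Pia: 1 of 3 neighbours < 2, holds.
Round 6 — checking thresholds:
  Cal: 1 of 2 neighbours < 2, holds.
  Mo: 3 of 4 neighbours < 4, holds.
  Pia: 3 of 3 neighbours ≥ 2, adopts the app.
Round 7 — no new adoptions; cascade stops.

Cal, Mo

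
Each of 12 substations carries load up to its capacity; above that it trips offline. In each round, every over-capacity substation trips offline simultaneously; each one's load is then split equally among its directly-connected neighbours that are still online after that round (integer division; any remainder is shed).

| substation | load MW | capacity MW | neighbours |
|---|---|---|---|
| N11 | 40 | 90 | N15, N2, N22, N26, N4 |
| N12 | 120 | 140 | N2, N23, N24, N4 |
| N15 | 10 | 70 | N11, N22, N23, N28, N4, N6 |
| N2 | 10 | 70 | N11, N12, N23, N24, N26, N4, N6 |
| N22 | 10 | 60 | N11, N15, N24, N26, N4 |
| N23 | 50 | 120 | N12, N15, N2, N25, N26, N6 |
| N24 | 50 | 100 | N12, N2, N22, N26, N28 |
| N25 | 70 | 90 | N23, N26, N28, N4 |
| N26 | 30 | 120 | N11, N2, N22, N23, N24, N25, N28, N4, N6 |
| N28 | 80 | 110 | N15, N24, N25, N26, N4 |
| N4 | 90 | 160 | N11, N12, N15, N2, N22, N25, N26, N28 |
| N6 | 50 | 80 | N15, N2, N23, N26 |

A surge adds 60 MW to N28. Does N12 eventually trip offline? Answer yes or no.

no

Round 1 — N28 at 140 > 110. N28 trips offline.
  N28 sheds 140 MW to N15, N24, N25, N26, N4: 28 each.
    N15: 10+28 = 38 ≤ 70
    N24: 50+28 = 78 ≤ 100
    N25: 70+28 = 98 > 90
    N26: 30+28 = 58 ≤ 120
    N4: 90+28 = 118 ≤ 160
Round 2 — N25 trips offline.
  N25 sheds 98 MW to N23, N26, N4: 32 each (2 lost).
    N23: 50+32 = 82 ≤ 120
    N26: 58+32 = 90 ≤ 120
    N4: 118+32 = 150 ≤ 160
No further trips.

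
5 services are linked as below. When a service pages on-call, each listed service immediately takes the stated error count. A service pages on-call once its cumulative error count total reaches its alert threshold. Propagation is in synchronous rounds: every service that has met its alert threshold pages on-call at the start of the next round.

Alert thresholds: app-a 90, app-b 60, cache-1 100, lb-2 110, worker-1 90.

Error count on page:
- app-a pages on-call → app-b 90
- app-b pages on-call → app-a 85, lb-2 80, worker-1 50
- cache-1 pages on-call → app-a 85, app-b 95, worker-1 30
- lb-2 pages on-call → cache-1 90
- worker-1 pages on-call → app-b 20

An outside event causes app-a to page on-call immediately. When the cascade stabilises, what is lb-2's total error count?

Round 1 — app-a pages on-call (initial).
  app-b: +90 → 90 ≥ 60
Round 2 — app-b pages on-call.
  lb-2: +80 → 80 < 110
  worker-1: +50 → 50 < 90
No further pages.

80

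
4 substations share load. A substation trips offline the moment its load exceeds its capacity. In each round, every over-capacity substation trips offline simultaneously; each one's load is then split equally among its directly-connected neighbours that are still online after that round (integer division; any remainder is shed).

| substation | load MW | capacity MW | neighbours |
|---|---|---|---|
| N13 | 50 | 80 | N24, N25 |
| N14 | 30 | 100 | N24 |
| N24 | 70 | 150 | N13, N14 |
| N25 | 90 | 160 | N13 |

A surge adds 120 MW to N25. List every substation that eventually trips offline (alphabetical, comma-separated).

Round 1 — N25 at 210 > 160. N25 trips offline.
  N25 sheds 210 MW to N13: 210 each.
    N13: 50+210 = 260 > 80
Round 2 — N13 trips offline.
  N13 sheds 260 MW to N24: 260 each.
    N24: 70+260 = 330 > 150
Round 3 — N24 trips offline.
  N24 sheds 330 MW to N14: 330 each.
    N14: 30+330 = 360 > 100
Round 4 — N14 trips offline.
  N14 sheds 360 MW: no online neighbours, lost.
No further trips.

N13, N14, N24, N25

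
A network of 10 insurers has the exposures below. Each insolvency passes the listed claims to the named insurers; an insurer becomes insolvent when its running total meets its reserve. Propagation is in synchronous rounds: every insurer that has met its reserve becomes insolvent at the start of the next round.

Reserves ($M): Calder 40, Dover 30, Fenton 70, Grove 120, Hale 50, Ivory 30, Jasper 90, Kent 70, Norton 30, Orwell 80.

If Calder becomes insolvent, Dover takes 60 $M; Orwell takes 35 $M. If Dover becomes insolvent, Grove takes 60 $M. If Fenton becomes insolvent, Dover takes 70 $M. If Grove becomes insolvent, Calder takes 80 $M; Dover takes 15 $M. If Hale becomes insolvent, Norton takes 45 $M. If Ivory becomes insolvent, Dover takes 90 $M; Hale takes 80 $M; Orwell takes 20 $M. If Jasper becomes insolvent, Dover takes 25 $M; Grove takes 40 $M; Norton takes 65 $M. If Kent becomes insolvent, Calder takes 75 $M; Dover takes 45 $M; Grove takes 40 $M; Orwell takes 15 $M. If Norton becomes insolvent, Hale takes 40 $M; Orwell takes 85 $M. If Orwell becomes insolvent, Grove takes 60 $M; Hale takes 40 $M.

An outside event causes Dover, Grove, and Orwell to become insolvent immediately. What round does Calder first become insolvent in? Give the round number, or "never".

2

Round 1 — Dover, Grove, Orwell become insolvent (initial).
  Calder: +80 → 80 ≥ 40
  Hale: +40 → 40 < 50
Round 2 — Calder becomes insolvent.
No further insolvencies.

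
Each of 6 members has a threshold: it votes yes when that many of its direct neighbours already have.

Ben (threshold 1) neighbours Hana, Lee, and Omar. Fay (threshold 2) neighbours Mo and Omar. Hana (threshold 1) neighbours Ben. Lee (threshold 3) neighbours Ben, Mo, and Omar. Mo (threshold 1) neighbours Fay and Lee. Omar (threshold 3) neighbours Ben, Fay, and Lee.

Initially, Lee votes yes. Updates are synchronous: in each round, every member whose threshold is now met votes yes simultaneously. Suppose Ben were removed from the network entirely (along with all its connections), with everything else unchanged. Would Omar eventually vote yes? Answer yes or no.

With Ben removed:
Round 1 — Lee votes yes (initial).
Round 2 — checking thresholds:
  Mo: 1 of 2 neighbours ≥ 1, votes yes.
  Omar: 1 of 2 neighbours < 3, holds.
Round 3 — no new yes votes; cascade stops.

no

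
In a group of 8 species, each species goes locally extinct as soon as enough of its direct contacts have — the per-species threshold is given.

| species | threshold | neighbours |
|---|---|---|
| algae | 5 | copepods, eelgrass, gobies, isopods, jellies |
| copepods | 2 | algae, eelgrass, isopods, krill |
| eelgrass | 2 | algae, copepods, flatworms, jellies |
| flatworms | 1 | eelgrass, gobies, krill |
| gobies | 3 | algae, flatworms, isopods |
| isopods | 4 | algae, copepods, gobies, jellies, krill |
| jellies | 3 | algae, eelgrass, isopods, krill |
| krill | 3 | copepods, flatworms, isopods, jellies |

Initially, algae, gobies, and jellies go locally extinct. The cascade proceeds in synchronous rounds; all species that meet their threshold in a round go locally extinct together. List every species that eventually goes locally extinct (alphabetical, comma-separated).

algae, copepods, eelgrass, flatworms, gobies, isopods, jellies, krill

Round 1 — algae, gobies, jellies go locally extinct (initial).
Round 2 — checking thresholds:
  copepods: 1 of 4 neighbours < 2, holds.
  eelgrass: 2 of 4 neighbours ≥ 2, goes locally extinct.
  flatworms: 1 of 3 neighbours ≥ 1, goes locally extinct.
  isopods: 3 of 5 neighbours < 4, holds.
  krill: 1 of 4 neighbours < 3, holds.
Round 3 — checking thresholds:
  copepods: 2 of 4 neighbours ≥ 2, goes locally extinct.
  isopods: 3 of 5 neighbours < 4, holds.
  krill: 2 of 4 neighbours < 3, holds.
Round 4 — checking thresholds:
  isopods: 4 of 5 neighbours ≥ 4, goes locally extinct.
  krill: 3 of 4 neighbours ≥ 3, goes locally extinct.
Round 5 — no new extinctions; cascade stops.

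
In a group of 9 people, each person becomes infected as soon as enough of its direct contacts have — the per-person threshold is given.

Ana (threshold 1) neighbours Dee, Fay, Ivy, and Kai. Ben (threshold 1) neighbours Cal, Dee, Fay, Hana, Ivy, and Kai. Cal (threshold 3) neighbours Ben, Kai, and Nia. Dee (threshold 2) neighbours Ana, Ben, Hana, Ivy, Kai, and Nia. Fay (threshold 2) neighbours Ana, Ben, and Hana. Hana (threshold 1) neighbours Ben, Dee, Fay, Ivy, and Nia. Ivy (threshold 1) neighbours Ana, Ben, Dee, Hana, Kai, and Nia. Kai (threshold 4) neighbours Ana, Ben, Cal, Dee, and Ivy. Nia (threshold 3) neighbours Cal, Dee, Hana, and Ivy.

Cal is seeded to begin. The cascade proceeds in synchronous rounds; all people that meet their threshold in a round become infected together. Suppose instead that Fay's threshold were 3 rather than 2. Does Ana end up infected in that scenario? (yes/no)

With Fay's threshold at 3:
Round 1 — Cal becomes infected (initial).
Round 2 — checking thresholds:
  Ben: 1 of 6 neighbours ≥ 1, becomes infected.
  Kai: 1 of 5 neighbours < 4, below threshold.
  Nia: 1 of 4 neighbours < 3, below threshold.
Round 3 — checking thresholds:
  Dee: 1 of 6 neighbours < 2, below threshold.
  Fay: 1 of 3 neighbours < 3, below threshold.
  Hana: 1 of 5 neighbours ≥ 1, becomes infected.
  Ivy: 1 of 6 neighbours ≥ 1, becomes infected.
  Kai: 2 of 5 neighbours < 4, below threshold.
  Nia: 1 of 4 neighbours < 3, below threshold.
Round 4 — checking thresholds:
  Ana: 1 of 4 neighbours ≥ 1, becomes infected.
  Dee: 3 of 6 neighbours ≥ 2, becomes infected.
  Fay: 2 of 3 neighbours < 3, below threshold.
  Kai: 3 of 5 neighbours < 4, below threshold.
  Nia: 3 of 4 neighbours ≥ 3, becomes infected.
Round 5 — checking thresholds:
  Fay: 3 of 3 neighbours ≥ 3, becomes infected.
  Kai: 5 of 5 neighbours ≥ 4, becomes infected.
Round 6 — no new infections; cascade stops.

yes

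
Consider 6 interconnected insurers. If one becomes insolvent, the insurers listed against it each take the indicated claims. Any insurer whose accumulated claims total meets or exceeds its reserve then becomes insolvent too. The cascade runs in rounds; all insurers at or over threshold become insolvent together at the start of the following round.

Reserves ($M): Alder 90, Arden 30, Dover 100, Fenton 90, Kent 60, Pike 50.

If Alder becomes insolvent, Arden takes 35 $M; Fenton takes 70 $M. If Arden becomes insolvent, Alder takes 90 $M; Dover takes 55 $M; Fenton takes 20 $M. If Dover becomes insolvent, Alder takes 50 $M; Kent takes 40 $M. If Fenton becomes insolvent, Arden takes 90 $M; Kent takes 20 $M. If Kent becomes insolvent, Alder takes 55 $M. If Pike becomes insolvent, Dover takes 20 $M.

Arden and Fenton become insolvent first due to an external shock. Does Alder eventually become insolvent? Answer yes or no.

Round 1 — Arden, Fenton become insolvent (initial).
  Alder: +90 → 90 ≥ 90
  Dover: +55 → 55 < 100
  Kent: +20 → 20 < 60
Round 2 — Alder becomes insolvent.
No further insolvencies.

yes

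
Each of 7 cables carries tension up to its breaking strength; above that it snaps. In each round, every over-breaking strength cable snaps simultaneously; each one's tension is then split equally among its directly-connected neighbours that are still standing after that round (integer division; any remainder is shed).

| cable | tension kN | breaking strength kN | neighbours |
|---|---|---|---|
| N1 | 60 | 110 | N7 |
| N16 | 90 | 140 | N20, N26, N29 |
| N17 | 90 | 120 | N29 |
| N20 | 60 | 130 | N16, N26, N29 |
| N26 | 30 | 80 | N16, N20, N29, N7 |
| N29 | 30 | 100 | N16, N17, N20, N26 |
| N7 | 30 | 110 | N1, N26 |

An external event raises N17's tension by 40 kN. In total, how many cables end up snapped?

Round 1 — N17 at 130 > 120. N17 snaps.
  N17 sheds 130 kN to N29: 130 each.
    N29: 30+130 = 160 > 100
Round 2 — N29 snaps.
  N29 sheds 160 kN to N16, N20, N26: 53 each (1 lost).
    N16: 90+53 = 143 > 140
    N20: 60+53 = 113 ≤ 130
    N26: 30+53 = 83 > 80
Round 3 — N16, N26 snap.
  N16 sheds 143 kN to N20: 143 each.
    N20: 113+143 = 256 > 130
  N26 sheds 83 kN to N20, N7: 41 each (1 lost).
    N20: 256+41 = 297 > 130
    N7: 30+41 = 71 ≤ 110
Round 4 — N20 snaps.
  N20 sheds 297 kN: no online neighbours, lost.
No further breaks.

5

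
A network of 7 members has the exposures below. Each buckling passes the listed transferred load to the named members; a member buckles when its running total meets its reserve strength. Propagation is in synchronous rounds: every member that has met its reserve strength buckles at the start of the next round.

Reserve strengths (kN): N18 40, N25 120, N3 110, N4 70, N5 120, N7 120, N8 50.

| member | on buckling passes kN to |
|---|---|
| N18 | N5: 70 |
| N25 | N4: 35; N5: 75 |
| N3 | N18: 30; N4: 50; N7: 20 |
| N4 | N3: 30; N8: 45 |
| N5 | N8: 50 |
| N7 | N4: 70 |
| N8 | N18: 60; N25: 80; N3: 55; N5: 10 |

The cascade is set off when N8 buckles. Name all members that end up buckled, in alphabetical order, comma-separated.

Round 1 — N8 buckles (initial).
  N18: +60 → 60 ≥ 40
  N25: +80 → 80 < 120
  N3: +55 → 55 < 110
  N5: +10 → 10 < 120
Round 2 — N18 buckles.
  N5: +70 → 80 < 120
No further bucklings.

N18, N8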